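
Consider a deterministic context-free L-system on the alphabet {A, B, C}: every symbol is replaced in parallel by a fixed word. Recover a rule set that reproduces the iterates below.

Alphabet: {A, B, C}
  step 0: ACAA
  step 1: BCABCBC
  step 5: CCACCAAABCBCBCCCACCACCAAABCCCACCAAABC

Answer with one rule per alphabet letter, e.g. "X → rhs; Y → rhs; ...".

A->BC, B->CC, C->A

  step 0 ⇒ step 1: ACAA ⇒ BC·A·BC·BC
    A ↦ BC
    C ↦ A
    B ↦ CC  (constrained at step 1)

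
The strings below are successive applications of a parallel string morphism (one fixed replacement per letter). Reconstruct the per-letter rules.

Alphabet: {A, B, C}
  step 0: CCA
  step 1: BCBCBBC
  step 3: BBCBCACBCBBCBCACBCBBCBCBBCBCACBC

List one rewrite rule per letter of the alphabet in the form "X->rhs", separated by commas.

  step 0 ⇒ step 1: CCA ⇒ BC·BC·BBC
    A ↦ BBC
    C ↦ BC
    B ↦ AC  (constrained at step 1)

A->BBC, B->AC, C->BC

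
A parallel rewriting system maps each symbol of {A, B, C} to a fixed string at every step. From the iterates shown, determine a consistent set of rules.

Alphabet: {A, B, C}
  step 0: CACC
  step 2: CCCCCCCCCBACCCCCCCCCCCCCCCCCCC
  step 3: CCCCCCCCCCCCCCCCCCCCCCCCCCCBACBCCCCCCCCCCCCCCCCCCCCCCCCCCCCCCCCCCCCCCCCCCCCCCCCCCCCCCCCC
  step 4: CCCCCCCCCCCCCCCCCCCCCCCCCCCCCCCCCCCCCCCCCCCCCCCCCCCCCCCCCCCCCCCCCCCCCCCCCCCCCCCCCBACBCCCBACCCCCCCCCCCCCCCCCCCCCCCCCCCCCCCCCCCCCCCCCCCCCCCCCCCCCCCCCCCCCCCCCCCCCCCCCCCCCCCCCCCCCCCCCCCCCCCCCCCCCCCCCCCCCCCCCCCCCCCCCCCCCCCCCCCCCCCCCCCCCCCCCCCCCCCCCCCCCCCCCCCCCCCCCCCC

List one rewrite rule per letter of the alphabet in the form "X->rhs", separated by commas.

  step 3 ⇒ step 4: CCCCCCCCCCCCCCCCCCCCCCCCCCCBACBCCCCCCCCCCCCCCCCCCCCCCCCCCCCCCCCCCCCCCCCCCCCCCCCCCCCCCCCC ⇒ CCC·CCC·CCC·CCC·CCC·CCC·CCC·CCC·CCC·CCC·CCC·CCC·CCC·CCC·CCC·CCC·CCC·CCC·CCC·CCC·CCC·CCC·CCC·CCC·CCC·CCC·CCC·BAC·B·CCC·BAC·CCC·CCC·CCC·CCC·CCC·CCC·CCC·CCC·CCC·CCC·CCC·CCC·CCC·CCC·CCC·CCC·CCC·CCC·CCC·CCC·CCC·CCC·CCC·CCC·CCC·CCC·CCC·CCC·CCC·CCC·CCC·CCC·CCC·CCC·CCC·CCC·CCC·CCC·CCC·CCC·CCC·CCC·CCC·CCC·CCC·CCC·CCC·CCC·CCC·CCC·CCC·CCC·CCC·CCC·CCC·CCC·CCC
    A ↦ B
    B ↦ BAC
    C ↦ CCC

A->B, B->BAC, C->CCC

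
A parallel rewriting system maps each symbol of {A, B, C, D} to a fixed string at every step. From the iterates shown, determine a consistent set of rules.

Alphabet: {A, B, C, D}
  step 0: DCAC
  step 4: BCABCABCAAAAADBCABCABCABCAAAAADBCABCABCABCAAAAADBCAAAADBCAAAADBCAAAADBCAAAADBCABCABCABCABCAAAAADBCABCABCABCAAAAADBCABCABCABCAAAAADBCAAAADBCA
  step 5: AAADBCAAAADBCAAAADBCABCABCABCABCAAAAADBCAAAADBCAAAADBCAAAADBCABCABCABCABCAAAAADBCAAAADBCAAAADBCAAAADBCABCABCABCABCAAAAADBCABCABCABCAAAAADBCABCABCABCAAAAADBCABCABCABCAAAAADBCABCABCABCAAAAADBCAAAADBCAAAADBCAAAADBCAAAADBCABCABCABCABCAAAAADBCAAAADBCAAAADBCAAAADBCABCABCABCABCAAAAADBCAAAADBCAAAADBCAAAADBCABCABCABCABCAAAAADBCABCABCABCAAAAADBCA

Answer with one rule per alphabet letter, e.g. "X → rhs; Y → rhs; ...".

  step 4 ⇒ step 5: BCABCABCAAAAADBCABCABCABCAAAAADBCABCABCABCAAAAADBCAAAADBCAAAADBCAAAADBCAAAADBCABCABCABCABCAAAAADBCABCABCABCAAAAADBCABCABCABCAAAAADBCAAAADBCA ⇒ A·AAD·BCA·A·AAD·BCA·A·AAD·BCA·BCA·BCA·BCA·BCA·A·A·AAD·BCA·A·AAD·BCA·A·AAD·BCA·A·AAD·BCA·BCA·BCA·BCA·BCA·A·A·AAD·BCA·A·AAD·BCA·A·AAD·BCA·A·AAD·BCA·BCA·BCA·BCA·BCA·A·A·AAD·BCA·BCA·BCA·BCA·A·A·AAD·BCA·BCA·BCA·BCA·A·A·AAD·BCA·BCA·BCA·BCA·A·A·AAD·BCA·BCA·BCA·BCA·A·A·AAD·BCA·A·AAD·BCA·A·AAD·BCA·A·AAD·BCA·A·AAD·BCA·BCA·BCA·BCA·BCA·A·A·AAD·BCA·A·AAD·BCA·A·AAD·BCA·A·AAD·BCA·BCA·BCA·BCA·BCA·A·A·AAD·BCA·A·AAD·BCA·A·AAD·BCA·A·AAD·BCA·BCA·BCA·BCA·BCA·A·A·AAD·BCA·BCA·BCA·BCA·A·A·AAD·BCA
    A ↦ BCA
    B ↦ A
    C ↦ AAD
    D ↦ A

A->BCA, B->A, C->AAD, D->A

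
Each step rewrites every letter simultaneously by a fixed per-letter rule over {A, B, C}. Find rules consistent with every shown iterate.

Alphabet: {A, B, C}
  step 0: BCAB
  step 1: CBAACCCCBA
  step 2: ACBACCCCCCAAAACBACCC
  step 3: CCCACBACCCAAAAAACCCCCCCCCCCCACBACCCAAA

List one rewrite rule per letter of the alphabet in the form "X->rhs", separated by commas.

A->CCC, B->CBA, C->A

  step 2 ⇒ step 3: ACBACCCCCCAAAACBACCC ⇒ CCC·A·CBA·CCC·A·A·A·A·A·A·CCC·CCC·CCC·CCC·A·CBA·CCC·A·A·A
    A ↦ CCC
    B ↦ CBA
    C ↦ A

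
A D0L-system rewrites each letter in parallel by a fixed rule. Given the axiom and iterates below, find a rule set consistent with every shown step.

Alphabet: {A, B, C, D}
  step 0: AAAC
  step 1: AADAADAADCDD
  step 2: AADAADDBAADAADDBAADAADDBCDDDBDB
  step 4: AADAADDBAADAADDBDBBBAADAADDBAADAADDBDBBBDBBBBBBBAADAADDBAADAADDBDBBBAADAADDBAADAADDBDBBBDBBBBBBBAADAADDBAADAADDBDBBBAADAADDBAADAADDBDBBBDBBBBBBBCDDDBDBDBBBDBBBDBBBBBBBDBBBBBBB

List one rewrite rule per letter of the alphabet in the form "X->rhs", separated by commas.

A->AAD, B->BB, C->CDD, D->DB

  step 1 ⇒ step 2: AADAADAADCDD ⇒ AAD·AAD·DB·AAD·AAD·DB·AAD·AAD·DB·CDD·DB·DB
    A ↦ AAD
    C ↦ CDD
    D ↦ DB
    B ↦ BB  (constrained at step 2)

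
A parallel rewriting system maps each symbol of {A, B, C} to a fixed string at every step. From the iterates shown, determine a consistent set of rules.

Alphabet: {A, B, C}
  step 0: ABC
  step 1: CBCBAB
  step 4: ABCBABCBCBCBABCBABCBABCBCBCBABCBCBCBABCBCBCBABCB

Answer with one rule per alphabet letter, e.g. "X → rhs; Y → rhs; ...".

  step 0 ⇒ step 1: ABC ⇒ CB·CB·AB
    A ↦ CB
    B ↦ CB
    C ↦ AB

A->CB, B->CB, C->AB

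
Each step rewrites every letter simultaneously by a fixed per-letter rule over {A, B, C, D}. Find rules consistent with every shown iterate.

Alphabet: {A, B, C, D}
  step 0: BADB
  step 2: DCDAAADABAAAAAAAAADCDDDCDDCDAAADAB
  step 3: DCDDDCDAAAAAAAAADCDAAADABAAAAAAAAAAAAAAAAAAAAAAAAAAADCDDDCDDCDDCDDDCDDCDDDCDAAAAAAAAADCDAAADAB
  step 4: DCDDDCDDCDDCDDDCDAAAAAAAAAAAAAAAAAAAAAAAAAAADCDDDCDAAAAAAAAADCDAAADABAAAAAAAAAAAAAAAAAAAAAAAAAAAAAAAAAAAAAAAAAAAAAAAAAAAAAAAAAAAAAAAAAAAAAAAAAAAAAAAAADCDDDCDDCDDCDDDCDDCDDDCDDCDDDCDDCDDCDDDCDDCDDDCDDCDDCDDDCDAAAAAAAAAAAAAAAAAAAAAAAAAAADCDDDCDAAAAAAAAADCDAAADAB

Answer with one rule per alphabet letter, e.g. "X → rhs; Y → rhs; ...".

A->AAA, B->DAB, C->D, D->DCD

  step 3 ⇒ step 4: DCDDDCDAAAAAAAAADCDAAADABAAAAAAAAAAAAAAAAAAAAAAAAAAADCDDDCDDCDDCDDDCDDCDDDCDAAAAAAAAADCDAAADAB ⇒ DCD·D·DCD·DCD·DCD·D·DCD·AAA·AAA·AAA·AAA·AAA·AAA·AAA·AAA·AAA·DCD·D·DCD·AAA·AAA·AAA·DCD·AAA·DAB·AAA·AAA·AAA·AAA·AAA·AAA·AAA·AAA·AAA·AAA·AAA·AAA·AAA·AAA·AAA·AAA·AAA·AAA·AAA·AAA·AAA·AAA·AAA·AAA·AAA·AAA·AAA·DCD·D·DCD·DCD·DCD·D·DCD·DCD·D·DCD·DCD·D·DCD·DCD·DCD·D·DCD·DCD·D·DCD·DCD·DCD·D·DCD·AAA·AAA·AAA·AAA·AAA·AAA·AAA·AAA·AAA·DCD·D·DCD·AAA·AAA·AAA·DCD·AAA·DAB
    A ↦ AAA
    B ↦ DAB
    C ↦ D
    D ↦ DCD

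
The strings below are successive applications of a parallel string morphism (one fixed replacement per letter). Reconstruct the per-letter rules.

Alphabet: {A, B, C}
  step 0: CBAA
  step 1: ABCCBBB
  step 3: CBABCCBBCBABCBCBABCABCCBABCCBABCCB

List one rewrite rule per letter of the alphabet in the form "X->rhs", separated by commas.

A->B, B->CB, C->ABC

  step 0 ⇒ step 1: CBAA ⇒ ABC·CB·B·B
    A ↦ B
    B ↦ CB
    C ↦ ABC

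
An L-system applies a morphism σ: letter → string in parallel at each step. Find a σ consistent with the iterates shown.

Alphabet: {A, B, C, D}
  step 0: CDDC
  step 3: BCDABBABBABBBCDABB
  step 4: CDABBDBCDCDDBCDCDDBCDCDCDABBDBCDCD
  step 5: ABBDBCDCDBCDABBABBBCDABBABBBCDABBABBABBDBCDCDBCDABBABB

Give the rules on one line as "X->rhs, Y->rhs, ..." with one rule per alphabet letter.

A->DB, B->CD, C->AB, D->B

  step 4 ⇒ step 5: CDABBDBCDCDDBCDCDDBCDCDCDABBDBCDCD ⇒ AB·B·DB·CD·CD·B·CD·AB·B·AB·B·B·CD·AB·B·AB·B·B·CD·AB·B·AB·B·AB·B·DB·CD·CD·B·CD·AB·B·AB·B
    A ↦ DB
    B ↦ CD
    C ↦ AB
    D ↦ B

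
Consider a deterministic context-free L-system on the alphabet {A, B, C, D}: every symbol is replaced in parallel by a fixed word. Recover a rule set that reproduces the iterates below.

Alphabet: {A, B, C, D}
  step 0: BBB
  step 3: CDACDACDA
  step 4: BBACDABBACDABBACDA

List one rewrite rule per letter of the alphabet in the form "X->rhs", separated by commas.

  step 3 ⇒ step 4: CDACDACDA ⇒ BBA·C·DA·BBA·C·DA·BBA·C·DA
    A ↦ DA
    C ↦ BBA
    D ↦ C
    B ↦ A  (constrained at step 0)

A->DA, B->A, C->BBA, D->C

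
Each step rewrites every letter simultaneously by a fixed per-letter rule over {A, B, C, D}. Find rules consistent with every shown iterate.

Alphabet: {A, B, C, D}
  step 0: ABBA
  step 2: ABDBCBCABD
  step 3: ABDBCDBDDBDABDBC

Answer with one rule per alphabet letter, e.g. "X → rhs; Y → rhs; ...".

A->AB, B->D, C->BD, D->BC

  step 2 ⇒ step 3: ABDBCBCABD ⇒ AB·D·BC·D·BD·D·BD·AB·D·BC
    A ↦ AB
    B ↦ D
    C ↦ BD
    D ↦ BC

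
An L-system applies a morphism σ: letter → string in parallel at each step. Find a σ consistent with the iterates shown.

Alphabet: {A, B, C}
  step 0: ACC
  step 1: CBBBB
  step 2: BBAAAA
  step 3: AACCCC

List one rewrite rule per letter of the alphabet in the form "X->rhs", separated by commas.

  step 2 ⇒ step 3: BBAAAA ⇒ A·A·C·C·C·C
    A ↦ C
    B ↦ A
  step 0 ⇒ step 1: ACC ⇒ C·BB·BB
    C ↦ BB

A->C, B->A, C->BB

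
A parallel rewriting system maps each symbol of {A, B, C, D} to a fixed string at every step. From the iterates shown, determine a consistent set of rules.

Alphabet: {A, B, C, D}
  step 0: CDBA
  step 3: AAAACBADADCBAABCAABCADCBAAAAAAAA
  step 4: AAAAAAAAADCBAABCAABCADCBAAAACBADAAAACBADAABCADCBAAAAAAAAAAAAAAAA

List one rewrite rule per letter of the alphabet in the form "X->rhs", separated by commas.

  step 3 ⇒ step 4: AAAACBADADCBAABCAABCADCBAAAAAAAA ⇒ AA·AA·AA·AA·AD·CB·AA·BC·AA·BC·AD·CB·AA·AA·CB·AD·AA·AA·CB·AD·AA·BC·AD·CB·AA·AA·AA·AA·AA·AA·AA·AA
    A ↦ AA
    B ↦ CB
    C ↦ AD
    D ↦ BC

A->AA, B->CB, C->AD, D->BC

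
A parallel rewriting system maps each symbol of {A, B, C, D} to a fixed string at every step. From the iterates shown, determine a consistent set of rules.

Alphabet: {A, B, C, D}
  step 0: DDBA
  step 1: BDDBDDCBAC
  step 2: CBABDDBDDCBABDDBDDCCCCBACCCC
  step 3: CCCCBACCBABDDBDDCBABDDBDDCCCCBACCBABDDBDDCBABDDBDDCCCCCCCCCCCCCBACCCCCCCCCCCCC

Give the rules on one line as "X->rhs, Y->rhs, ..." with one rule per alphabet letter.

  step 2 ⇒ step 3: CBABDDBDDCBABDDBDDCCCCBACCCC ⇒ CCC·CBA·C·CBA·BDD·BDD·CBA·BDD·BDD·CCC·CBA·C·CBA·BDD·BDD·CBA·BDD·BDD·CCC·CCC·CCC·CCC·CBA·C·CCC·CCC·CCC·CCC
    A ↦ C
    B ↦ CBA
    C ↦ CCC
    D ↦ BDD

A->C, B->CBA, C->CCC, D->BDD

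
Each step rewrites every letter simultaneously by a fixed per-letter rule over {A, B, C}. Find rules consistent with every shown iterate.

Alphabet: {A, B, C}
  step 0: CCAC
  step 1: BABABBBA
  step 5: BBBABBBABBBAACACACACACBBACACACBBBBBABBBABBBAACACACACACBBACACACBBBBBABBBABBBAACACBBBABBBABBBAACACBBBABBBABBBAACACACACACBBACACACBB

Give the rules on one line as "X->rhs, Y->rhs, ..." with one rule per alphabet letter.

  step 0 ⇒ step 1: CCAC ⇒ BA·BA·BB·BA
    A ↦ BB
    C ↦ BA
    B ↦ AC  (constrained at step 1)

A->BB, B->AC, C->BA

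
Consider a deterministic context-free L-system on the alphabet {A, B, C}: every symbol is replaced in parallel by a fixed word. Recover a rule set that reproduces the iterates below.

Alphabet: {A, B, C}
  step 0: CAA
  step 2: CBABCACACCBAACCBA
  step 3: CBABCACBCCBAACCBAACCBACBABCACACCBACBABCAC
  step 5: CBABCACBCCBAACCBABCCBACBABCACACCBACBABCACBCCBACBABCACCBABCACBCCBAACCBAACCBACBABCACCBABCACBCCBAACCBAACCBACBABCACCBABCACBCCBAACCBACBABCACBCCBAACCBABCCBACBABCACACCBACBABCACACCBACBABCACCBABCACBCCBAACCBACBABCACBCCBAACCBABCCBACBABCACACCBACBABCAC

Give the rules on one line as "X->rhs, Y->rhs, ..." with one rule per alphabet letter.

  step 2 ⇒ step 3: CBABCACACCBAACCBA ⇒ CBA·BC·AC·BC·CBA·AC·CBA·AC·CBA·CBA·BC·AC·AC·CBA·CBA·BC·AC
    A ↦ AC
    B ↦ BC
    C ↦ CBA

A->AC, B->BC, C->CBA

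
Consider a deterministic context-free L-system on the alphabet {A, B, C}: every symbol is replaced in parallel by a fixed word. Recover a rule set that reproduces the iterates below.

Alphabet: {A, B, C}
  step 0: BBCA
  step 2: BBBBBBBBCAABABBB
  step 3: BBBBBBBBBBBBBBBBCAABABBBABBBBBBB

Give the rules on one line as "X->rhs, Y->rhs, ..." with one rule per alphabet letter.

  step 2 ⇒ step 3: BBBBBBBBCAABABBB ⇒ BB·BB·BB·BB·BB·BB·BB·BB·CA·AB·AB·BB·AB·BB·BB·BB
    A ↦ AB
    B ↦ BB
    C ↦ CA

A->AB, B->BB, C->CA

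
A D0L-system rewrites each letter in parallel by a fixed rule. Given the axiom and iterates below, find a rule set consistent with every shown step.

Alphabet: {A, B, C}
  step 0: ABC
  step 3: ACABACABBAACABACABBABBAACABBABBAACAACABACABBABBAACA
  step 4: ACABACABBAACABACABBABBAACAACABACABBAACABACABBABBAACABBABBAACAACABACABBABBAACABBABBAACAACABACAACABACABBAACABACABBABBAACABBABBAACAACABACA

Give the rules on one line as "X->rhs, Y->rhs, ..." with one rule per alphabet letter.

A->ACA, B->BBA, C->B

  step 3 ⇒ step 4: ACABACABBAACABACABBABBAACABBABBAACAACABACABBABBAACA ⇒ ACA·B·ACA·BBA·ACA·B·ACA·BBA·BBA·ACA·ACA·B·ACA·BBA·ACA·B·ACA·BBA·BBA·ACA·BBA·BBA·ACA·ACA·B·ACA·BBA·BBA·ACA·BBA·BBA·ACA·ACA·B·ACA·ACA·B·ACA·BBA·ACA·B·ACA·BBA·BBA·ACA·BBA·BBA·ACA·ACA·B·ACA
    A ↦ ACA
    B ↦ BBA
    C ↦ B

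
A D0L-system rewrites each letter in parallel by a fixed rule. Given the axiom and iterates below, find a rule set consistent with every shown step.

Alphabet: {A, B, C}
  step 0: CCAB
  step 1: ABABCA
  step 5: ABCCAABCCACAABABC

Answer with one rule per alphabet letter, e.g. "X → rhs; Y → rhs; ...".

  step 0 ⇒ step 1: CCAB ⇒ AB·AB·C·A
    A ↦ C
    B ↦ A
    C ↦ AB

A->C, B->A, C->AB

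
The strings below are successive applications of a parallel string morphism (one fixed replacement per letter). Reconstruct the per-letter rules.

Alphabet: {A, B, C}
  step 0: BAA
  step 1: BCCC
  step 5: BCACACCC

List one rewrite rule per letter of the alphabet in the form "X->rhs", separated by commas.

  step 0 ⇒ step 1: BAA ⇒ BC·C·C
    A ↦ C
    B ↦ BC
    C ↦ A  (constrained at step 1)

A->C, B->BC, C->A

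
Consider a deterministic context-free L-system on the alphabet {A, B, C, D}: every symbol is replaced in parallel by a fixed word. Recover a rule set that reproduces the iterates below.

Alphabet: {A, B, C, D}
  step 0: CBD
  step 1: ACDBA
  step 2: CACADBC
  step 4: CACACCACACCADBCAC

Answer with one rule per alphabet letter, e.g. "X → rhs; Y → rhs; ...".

  step 1 ⇒ step 2: ACDBA ⇒ C·AC·A·DB·C
    A ↦ C
    B ↦ DB
    C ↦ AC
    D ↦ A

A->C, B->DB, C->AC, D->A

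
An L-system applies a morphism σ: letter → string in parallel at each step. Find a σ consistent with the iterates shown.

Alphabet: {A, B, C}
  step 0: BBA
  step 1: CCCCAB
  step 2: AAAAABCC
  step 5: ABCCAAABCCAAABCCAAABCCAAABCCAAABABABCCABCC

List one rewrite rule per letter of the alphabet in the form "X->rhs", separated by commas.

  step 1 ⇒ step 2: CCCCAB ⇒ A·A·A·A·AB·CC
    A ↦ AB
    B ↦ CC
    C ↦ A

A->AB, B->CC, C->A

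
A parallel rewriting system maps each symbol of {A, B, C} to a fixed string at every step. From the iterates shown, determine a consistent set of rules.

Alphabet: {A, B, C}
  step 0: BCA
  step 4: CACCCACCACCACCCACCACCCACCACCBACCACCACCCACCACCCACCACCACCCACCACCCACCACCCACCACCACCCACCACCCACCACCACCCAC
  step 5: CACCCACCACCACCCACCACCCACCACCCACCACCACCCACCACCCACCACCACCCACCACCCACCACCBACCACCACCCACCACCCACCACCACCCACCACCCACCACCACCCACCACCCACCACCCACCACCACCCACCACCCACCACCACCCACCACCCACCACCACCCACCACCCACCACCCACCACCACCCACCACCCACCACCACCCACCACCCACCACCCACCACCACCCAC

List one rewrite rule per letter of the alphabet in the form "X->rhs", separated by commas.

A->C, B->CBA, C->CAC

  step 4 ⇒ step 5: CACCCACCACCACCCACCACCCACCACCBACCACCACCCACCACCCACCACCACCCACCACCCACCACCCACCACCACCCACCACCCACCACCACCCAC ⇒ CAC·C·CAC·CAC·CAC·C·CAC·CAC·C·CAC·CAC·C·CAC·CAC·CAC·C·CAC·CAC·C·CAC·CAC·CAC·C·CAC·CAC·C·CAC·CAC·CBA·C·CAC·CAC·C·CAC·CAC·C·CAC·CAC·CAC·C·CAC·CAC·C·CAC·CAC·CAC·C·CAC·CAC·C·CAC·CAC·C·CAC·CAC·CAC·C·CAC·CAC·C·CAC·CAC·CAC·C·CAC·CAC·C·CAC·CAC·CAC·C·CAC·CAC·C·CAC·CAC·C·CAC·CAC·CAC·C·CAC·CAC·C·CAC·CAC·CAC·C·CAC·CAC·C·CAC·CAC·C·CAC·CAC·CAC·C·CAC
    A ↦ C
    B ↦ CBA
    C ↦ CAC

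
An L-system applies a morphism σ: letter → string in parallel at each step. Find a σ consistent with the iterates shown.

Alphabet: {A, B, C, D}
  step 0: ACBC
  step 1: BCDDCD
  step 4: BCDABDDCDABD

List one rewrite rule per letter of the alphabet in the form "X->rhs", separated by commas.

A->B, B->D, C->CD, D->A

  step 0 ⇒ step 1: ACBC ⇒ B·CD·D·CD
    A ↦ B
    B ↦ D
    C ↦ CD
    D ↦ A  (constrained at step 1)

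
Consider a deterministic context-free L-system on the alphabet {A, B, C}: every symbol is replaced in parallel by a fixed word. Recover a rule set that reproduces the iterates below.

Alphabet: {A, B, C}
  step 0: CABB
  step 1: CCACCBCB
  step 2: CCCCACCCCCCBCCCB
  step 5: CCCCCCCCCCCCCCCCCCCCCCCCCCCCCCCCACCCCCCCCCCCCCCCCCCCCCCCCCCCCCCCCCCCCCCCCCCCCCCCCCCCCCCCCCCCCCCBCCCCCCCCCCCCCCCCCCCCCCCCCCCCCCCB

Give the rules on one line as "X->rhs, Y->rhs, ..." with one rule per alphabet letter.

A->AC, B->CB, C->CC

  step 1 ⇒ step 2: CCACCBCB ⇒ CC·CC·AC·CC·CC·CB·CC·CB
    A ↦ AC
    B ↦ CB
    C ↦ CC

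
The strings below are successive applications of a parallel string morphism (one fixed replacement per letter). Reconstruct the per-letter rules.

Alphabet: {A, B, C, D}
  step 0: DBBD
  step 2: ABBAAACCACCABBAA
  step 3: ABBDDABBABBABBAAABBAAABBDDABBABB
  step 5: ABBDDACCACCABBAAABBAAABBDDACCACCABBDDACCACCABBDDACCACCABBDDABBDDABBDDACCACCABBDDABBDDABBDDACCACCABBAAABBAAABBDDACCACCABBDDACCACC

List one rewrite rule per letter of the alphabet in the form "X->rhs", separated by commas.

  step 2 ⇒ step 3: ABBAAACCACCABBAA ⇒ ABB·D·D·ABB·ABB·ABB·A·A·ABB·A·A·ABB·D·D·ABB·ABB
    A ↦ ABB
    B ↦ D
    C ↦ A
    D ↦ ACC  (constrained at step 0)

A->ABB, B->D, C->A, D->ACC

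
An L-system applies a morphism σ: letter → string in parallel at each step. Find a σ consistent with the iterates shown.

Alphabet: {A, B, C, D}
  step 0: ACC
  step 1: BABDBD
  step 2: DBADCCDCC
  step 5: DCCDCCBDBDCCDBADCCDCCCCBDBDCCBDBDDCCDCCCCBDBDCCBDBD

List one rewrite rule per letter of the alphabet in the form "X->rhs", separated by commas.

  step 1 ⇒ step 2: BABDBD ⇒ D·BA·D·CC·D·CC
    A ↦ BA
    B ↦ D
    D ↦ CC
  step 0 ⇒ step 1: ACC ⇒ BA·BD·BD
    C ↦ BD

A->BA, B->D, C->BD, D->CC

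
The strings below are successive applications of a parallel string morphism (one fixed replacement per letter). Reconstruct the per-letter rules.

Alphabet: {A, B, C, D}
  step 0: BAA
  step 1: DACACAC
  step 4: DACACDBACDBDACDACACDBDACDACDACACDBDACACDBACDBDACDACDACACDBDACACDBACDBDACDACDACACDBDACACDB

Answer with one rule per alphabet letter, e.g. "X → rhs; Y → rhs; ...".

A->AC, B->DAC, C->DB, D->DAC

  step 0 ⇒ step 1: BAA ⇒ DAC·AC·AC
    A ↦ AC
    B ↦ DAC
    C ↦ DB  (constrained at step 1)
    D ↦ DAC  (constrained at step 1)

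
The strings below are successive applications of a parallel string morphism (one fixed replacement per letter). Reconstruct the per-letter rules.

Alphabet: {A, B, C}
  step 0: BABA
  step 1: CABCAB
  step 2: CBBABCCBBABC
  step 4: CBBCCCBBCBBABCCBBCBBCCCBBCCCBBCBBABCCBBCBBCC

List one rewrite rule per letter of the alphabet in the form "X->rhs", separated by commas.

A->AB, B->C, C->CBB

  step 1 ⇒ step 2: CABCAB ⇒ CBB·AB·C·CBB·AB·C
    A ↦ AB
    B ↦ C
    C ↦ CBB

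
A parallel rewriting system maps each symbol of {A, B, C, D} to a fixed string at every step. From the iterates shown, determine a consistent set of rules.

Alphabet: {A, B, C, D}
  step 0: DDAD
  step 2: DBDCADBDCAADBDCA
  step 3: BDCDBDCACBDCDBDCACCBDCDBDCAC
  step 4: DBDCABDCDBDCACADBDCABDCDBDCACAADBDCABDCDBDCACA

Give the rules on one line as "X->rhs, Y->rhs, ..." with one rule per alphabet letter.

  step 3 ⇒ step 4: BDCDBDCACBDCDBDCACCBDCDBDCAC ⇒ D·BDC·A·BDC·D·BDC·A·C·A·D·BDC·A·BDC·D·BDC·A·C·A·A·D·BDC·A·BDC·D·BDC·A·C·A
    A ↦ C
    B ↦ D
    C ↦ A
    D ↦ BDC

A->C, B->D, C->A, D->BDC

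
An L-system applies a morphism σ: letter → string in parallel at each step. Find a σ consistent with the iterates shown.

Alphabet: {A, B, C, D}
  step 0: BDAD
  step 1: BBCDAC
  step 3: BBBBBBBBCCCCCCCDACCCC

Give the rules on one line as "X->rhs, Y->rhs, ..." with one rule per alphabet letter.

A->DA, B->BB, C->CC, D->C

  step 0 ⇒ step 1: BDAD ⇒ BB·C·DA·C
    A ↦ DA
    B ↦ BB
    D ↦ C
    C ↦ CC  (constrained at step 1)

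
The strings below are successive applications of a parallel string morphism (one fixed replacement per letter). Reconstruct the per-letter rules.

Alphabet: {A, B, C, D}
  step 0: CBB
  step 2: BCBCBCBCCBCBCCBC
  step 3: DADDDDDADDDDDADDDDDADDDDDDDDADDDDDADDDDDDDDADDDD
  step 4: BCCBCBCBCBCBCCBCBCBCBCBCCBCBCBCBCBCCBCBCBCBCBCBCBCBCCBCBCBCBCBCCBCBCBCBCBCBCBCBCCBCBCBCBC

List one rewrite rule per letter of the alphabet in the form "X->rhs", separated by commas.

  step 3 ⇒ step 4: DADDDDDADDDDDADDDDDADDDDDDDDADDDDDADDDDDDDDADDDD ⇒ BC·C·BC·BC·BC·BC·BC·C·BC·BC·BC·BC·BC·C·BC·BC·BC·BC·BC·C·BC·BC·BC·BC·BC·BC·BC·BC·C·BC·BC·BC·BC·BC·C·BC·BC·BC·BC·BC·BC·BC·BC·C·BC·BC·BC·BC
    A ↦ C
    D ↦ BC
  step 2 ⇒ step 3: BCBCBCBCCBCBCCBC ⇒ DAD·DDD·DAD·DDD·DAD·DDD·DAD·DDD·DDD·DAD·DDD·DAD·DDD·DDD·DAD·DDD
    B ↦ DAD
  step 2 ⇒ step 3: BCBCBCBCCBCBCCBC ⇒ DAD·DDD·DAD·DDD·DAD·DDD·DAD·DDD·DDD·DAD·DDD·DAD·DDD·DDD·DAD·DDD
    C ↦ DDD

A->C, B->DAD, C->DDD, D->BC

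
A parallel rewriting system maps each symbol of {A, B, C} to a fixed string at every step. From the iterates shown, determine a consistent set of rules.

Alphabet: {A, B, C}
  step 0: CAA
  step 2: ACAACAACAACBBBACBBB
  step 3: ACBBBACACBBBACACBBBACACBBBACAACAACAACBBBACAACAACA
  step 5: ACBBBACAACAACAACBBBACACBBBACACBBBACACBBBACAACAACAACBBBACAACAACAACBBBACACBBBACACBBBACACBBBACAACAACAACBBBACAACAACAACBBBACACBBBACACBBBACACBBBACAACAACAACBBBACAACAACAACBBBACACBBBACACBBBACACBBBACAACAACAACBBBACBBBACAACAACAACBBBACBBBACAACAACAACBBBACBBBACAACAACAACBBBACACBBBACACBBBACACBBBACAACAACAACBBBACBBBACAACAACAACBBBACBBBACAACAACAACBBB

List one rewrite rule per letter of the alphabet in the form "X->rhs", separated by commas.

  step 2 ⇒ step 3: ACAACAACAACBBBACBBB ⇒ AC·BBB·AC·AC·BBB·AC·AC·BBB·AC·AC·BBB·ACA·ACA·ACA·AC·BBB·ACA·ACA·ACA
    A ↦ AC
    B ↦ ACA
    C ↦ BBB

A->AC, B->ACA, C->BBB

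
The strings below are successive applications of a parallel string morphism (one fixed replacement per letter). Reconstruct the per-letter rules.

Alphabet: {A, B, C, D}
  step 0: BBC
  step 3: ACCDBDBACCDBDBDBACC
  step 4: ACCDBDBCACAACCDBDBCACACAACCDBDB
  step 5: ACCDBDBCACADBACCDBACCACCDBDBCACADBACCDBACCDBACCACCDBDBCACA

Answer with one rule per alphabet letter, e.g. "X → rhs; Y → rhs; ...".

A->ACC, B->A, C->DB, D->C

  step 4 ⇒ step 5: ACCDBDBCACAACCDBDBCACACAACCDBDB ⇒ ACC·DB·DB·C·A·C·A·DB·ACC·DB·ACC·ACC·DB·DB·C·A·C·A·DB·ACC·DB·ACC·DB·ACC·ACC·DB·DB·C·A·C·A
    A ↦ ACC
    B ↦ A
    C ↦ DB
    D ↦ C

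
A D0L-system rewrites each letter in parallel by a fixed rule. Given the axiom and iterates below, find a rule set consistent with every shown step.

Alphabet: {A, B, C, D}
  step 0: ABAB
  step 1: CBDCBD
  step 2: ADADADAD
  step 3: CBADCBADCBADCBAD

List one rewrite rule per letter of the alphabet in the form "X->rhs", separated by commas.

  step 2 ⇒ step 3: ADADADAD ⇒ CB·AD·CB·AD·CB·AD·CB·AD
    A ↦ CB
    D ↦ AD
  step 0 ⇒ step 1: ABAB ⇒ CB·D·CB·D
    B ↦ D
  step 1 ⇒ step 2: CBDCBD ⇒ A·D·AD·A·D·AD
    C ↦ A

A->CB, B->D, C->A, D->AD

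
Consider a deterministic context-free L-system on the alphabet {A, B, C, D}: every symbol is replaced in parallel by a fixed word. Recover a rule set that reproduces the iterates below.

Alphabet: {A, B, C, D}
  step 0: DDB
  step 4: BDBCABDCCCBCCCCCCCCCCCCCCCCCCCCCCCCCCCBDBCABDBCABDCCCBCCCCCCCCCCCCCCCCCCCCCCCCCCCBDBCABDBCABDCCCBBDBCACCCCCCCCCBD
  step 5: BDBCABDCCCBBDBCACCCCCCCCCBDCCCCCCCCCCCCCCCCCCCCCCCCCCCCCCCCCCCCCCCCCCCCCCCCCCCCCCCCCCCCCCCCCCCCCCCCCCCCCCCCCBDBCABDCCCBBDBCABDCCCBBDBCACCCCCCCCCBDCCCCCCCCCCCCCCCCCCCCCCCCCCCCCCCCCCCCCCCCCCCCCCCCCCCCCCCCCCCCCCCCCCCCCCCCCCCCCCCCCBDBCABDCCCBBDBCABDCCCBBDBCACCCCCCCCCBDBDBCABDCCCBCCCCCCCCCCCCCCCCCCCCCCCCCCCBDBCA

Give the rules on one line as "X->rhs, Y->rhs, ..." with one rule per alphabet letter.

  step 4 ⇒ step 5: BDBCABDCCCBCCCCCCCCCCCCCCCCCCCCCCCCCCCBDBCABDBCABDCCCBCCCCCCCCCCCCCCCCCCCCCCCCCCCBDBCABDBCABDCCCBBDBCACCCCCCCCCBD ⇒ BD·BCA·BD·CCC·B·BD·BCA·CCC·CCC·CCC·BD·CCC·CCC·CCC·CCC·CCC·CCC·CCC·CCC·CCC·CCC·CCC·CCC·CCC·CCC·CCC·CCC·CCC·CCC·CCC·CCC·CCC·CCC·CCC·CCC·CCC·CCC·CCC·BD·BCA·BD·CCC·B·BD·BCA·BD·CCC·B·BD·BCA·CCC·CCC·CCC·BD·CCC·CCC·CCC·CCC·CCC·CCC·CCC·CCC·CCC·CCC·CCC·CCC·CCC·CCC·CCC·CCC·CCC·CCC·CCC·CCC·CCC·CCC·CCC·CCC·CCC·CCC·CCC·BD·BCA·BD·CCC·B·BD·BCA·BD·CCC·B·BD·BCA·CCC·CCC·CCC·BD·BD·BCA·BD·CCC·B·CCC·CCC·CCC·CCC·CCC·CCC·CCC·CCC·CCC·BD·BCA
    A ↦ B
    B ↦ BD
    C ↦ CCC
    D ↦ BCA

A->B, B->BD, C->CCC, D->BCA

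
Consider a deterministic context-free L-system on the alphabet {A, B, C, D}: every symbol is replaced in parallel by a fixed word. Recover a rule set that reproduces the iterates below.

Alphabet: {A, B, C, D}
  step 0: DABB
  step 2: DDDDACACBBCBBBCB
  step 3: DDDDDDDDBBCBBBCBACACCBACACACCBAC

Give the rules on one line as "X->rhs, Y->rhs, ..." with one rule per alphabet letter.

  step 2 ⇒ step 3: DDDDACACBBCBBBCB ⇒ DD·DD·DD·DD·BB·CB·BB·CB·AC·AC·CB·AC·AC·AC·CB·AC
    A ↦ BB
    B ↦ AC
    C ↦ CB
    D ↦ DD

A->BB, B->AC, C->CB, D->DD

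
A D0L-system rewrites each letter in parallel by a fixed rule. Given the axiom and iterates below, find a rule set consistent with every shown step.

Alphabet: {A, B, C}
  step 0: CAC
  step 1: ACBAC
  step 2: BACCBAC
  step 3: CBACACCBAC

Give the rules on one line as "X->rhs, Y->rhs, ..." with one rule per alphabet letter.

A->B, B->C, C->AC

  step 2 ⇒ step 3: BACCBAC ⇒ C·B·AC·AC·C·B·AC
    A ↦ B
    B ↦ C
    C ↦ AC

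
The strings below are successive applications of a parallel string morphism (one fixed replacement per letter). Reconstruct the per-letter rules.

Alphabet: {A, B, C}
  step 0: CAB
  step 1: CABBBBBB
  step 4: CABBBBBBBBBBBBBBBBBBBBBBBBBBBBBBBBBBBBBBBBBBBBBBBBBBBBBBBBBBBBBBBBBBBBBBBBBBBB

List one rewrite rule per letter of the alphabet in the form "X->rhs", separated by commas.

  step 0 ⇒ step 1: CAB ⇒ CAB·BBB·BB
    A ↦ BBB
    B ↦ BB
    C ↦ CAB

A->BBB, B->BB, C->CAB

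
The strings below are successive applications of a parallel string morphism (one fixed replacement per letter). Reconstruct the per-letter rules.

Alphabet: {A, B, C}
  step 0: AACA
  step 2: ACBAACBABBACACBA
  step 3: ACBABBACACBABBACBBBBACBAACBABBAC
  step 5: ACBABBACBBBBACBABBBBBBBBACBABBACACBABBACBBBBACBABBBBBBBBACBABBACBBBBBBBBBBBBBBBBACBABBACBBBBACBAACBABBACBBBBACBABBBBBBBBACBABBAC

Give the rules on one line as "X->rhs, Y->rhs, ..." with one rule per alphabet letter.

  step 2 ⇒ step 3: ACBAACBABBACACBA ⇒ AC·BA·BB·AC·AC·BA·BB·AC·BB·BB·AC·BA·AC·BA·BB·AC
    A ↦ AC
    B ↦ BB
    C ↦ BA

A->AC, B->BB, C->BA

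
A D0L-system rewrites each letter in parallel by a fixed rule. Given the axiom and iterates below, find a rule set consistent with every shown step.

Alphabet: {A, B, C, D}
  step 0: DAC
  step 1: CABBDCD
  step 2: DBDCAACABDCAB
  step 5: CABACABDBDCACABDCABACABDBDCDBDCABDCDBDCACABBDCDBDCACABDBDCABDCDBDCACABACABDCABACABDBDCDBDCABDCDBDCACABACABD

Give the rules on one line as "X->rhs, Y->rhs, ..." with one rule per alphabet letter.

  step 1 ⇒ step 2: CABBDCD ⇒ D·BDC·A·A·CAB·D·CAB
    A ↦ BDC
    B ↦ A
    C ↦ D
    D ↦ CAB

A->BDC, B->A, C->D, D->CAB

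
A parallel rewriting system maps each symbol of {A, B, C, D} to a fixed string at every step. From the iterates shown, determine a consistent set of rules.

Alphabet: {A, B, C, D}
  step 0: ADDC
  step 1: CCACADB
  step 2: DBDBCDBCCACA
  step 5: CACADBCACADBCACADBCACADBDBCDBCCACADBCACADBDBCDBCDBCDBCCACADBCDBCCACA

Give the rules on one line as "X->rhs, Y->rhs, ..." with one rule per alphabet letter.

  step 1 ⇒ step 2: CCACADB ⇒ DB·DB·C·DB·C·CA·CA
    A ↦ C
    B ↦ CA
    C ↦ DB
    D ↦ CA

A->C, B->CA, C->DB, D->CA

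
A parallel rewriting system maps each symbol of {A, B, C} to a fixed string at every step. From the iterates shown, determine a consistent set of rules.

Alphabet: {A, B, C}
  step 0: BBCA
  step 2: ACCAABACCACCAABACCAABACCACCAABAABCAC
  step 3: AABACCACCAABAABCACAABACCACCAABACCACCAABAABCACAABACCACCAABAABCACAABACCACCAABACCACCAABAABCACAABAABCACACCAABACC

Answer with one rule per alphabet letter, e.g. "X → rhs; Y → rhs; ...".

  step 2 ⇒ step 3: ACCAABACCACCAABACCAABACCACCAABAABCAC ⇒ AAB·ACC·ACC·AAB·AAB·CAC·AAB·ACC·ACC·AAB·ACC·ACC·AAB·AAB·CAC·AAB·ACC·ACC·AAB·AAB·CAC·AAB·ACC·ACC·AAB·ACC·ACC·AAB·AAB·CAC·AAB·AAB·CAC·ACC·AAB·ACC
    A ↦ AAB
    B ↦ CAC
    C ↦ ACC

A->AAB, B->CAC, C->ACC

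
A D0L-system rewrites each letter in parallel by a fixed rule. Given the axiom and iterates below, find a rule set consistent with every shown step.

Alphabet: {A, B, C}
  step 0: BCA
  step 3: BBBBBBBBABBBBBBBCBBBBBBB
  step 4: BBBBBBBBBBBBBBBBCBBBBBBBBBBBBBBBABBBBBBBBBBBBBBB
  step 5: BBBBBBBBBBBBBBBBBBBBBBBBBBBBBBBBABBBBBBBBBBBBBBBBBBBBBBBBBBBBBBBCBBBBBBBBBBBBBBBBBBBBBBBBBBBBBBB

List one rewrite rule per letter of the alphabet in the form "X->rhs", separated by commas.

  step 4 ⇒ step 5: BBBBBBBBBBBBBBBBCBBBBBBBBBBBBBBBABBBBBBBBBBBBBBB ⇒ BB·BB·BB·BB·BB·BB·BB·BB·BB·BB·BB·BB·BB·BB·BB·BB·AB·BB·BB·BB·BB·BB·BB·BB·BB·BB·BB·BB·BB·BB·BB·BB·CB·BB·BB·BB·BB·BB·BB·BB·BB·BB·BB·BB·BB·BB·BB·BB
    A ↦ CB
    B ↦ BB
    C ↦ AB

A->CB, B->BB, C->AB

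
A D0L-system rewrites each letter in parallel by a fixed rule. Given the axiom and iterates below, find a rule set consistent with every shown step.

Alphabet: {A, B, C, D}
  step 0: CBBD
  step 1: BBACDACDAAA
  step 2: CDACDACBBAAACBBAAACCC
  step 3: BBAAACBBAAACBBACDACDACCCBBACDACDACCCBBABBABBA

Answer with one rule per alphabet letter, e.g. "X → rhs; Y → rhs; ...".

  step 2 ⇒ step 3: CDACDACBBAAACBBAAACCC ⇒ BBA·AA·C·BBA·AA·C·BBA·CDA·CDA·C·C·C·BBA·CDA·CDA·C·C·C·BBA·BBA·BBA
    A ↦ C
    B ↦ CDA
    C ↦ BBA
    D ↦ AA

A->C, B->CDA, C->BBA, D->AA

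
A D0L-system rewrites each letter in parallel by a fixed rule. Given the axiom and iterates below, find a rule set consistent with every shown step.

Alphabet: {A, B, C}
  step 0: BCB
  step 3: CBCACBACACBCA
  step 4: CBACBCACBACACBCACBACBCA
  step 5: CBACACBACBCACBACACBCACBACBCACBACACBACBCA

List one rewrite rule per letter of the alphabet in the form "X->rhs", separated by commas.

A->CA, B->A, C->CB

  step 4 ⇒ step 5: CBACBCACBACACBCACBACBCA ⇒ CB·A·CA·CB·A·CB·CA·CB·A·CA·CB·CA·CB·A·CB·CA·CB·A·CA·CB·A·CB·CA
    A ↦ CA
    B ↦ A
    C ↦ CB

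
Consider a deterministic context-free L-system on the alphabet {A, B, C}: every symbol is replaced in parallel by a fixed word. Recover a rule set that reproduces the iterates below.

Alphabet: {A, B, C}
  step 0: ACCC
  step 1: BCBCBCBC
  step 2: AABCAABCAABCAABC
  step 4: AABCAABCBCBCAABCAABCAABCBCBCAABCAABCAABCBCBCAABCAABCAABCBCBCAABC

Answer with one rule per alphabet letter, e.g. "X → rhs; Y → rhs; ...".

A->BC, B->AA, C->BC

  step 1 ⇒ step 2: BCBCBCBC ⇒ AA·BC·AA·BC·AA·BC·AA·BC
    B ↦ AA
    C ↦ BC
  step 0 ⇒ step 1: ACCC ⇒ BC·BC·BC·BC
    A ↦ BC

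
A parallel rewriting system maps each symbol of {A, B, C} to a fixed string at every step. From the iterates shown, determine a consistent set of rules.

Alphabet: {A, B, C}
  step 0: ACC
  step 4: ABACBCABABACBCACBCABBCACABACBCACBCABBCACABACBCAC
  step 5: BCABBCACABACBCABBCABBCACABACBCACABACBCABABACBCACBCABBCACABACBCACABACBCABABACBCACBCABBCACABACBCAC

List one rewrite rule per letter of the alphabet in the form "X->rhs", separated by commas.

A->BC, B->AB, C->AC

  step 4 ⇒ step 5: ABACBCABABACBCACBCABBCACABACBCACBCABBCACABACBCAC ⇒ BC·AB·BC·AC·AB·AC·BC·AB·BC·AB·BC·AC·AB·AC·BC·AC·AB·AC·BC·AB·AB·AC·BC·AC·BC·AB·BC·AC·AB·AC·BC·AC·AB·AC·BC·AB·AB·AC·BC·AC·BC·AB·BC·AC·AB·AC·BC·AC
    A ↦ BC
    B ↦ AB
    C ↦ AC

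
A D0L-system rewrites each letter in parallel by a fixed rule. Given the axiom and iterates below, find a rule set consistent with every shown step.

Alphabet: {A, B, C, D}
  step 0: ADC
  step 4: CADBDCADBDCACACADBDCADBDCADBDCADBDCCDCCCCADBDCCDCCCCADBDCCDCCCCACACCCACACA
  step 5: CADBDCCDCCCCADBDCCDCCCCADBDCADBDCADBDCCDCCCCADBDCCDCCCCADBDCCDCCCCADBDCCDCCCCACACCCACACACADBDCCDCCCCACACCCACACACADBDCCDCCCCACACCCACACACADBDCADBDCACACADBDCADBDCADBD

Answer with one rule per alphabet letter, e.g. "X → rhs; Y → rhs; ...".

  step 4 ⇒ step 5: CADBDCADBDCACACADBDCADBDCADBDCADBDCCDCCCCADBDCCDCCCCADBDCCDCCCCACACCCACACA ⇒ CA·DBD·CC·DC·CC·CA·DBD·CC·DC·CC·CA·DBD·CA·DBD·CA·DBD·CC·DC·CC·CA·DBD·CC·DC·CC·CA·DBD·CC·DC·CC·CA·DBD·CC·DC·CC·CA·CA·CC·CA·CA·CA·CA·DBD·CC·DC·CC·CA·CA·CC·CA·CA·CA·CA·DBD·CC·DC·CC·CA·CA·CC·CA·CA·CA·CA·DBD·CA·DBD·CA·CA·CA·DBD·CA·DBD·CA·DBD
    A ↦ DBD
    B ↦ DC
    C ↦ CA
    D ↦ CC

A->DBD, B->DC, C->CA, D->CC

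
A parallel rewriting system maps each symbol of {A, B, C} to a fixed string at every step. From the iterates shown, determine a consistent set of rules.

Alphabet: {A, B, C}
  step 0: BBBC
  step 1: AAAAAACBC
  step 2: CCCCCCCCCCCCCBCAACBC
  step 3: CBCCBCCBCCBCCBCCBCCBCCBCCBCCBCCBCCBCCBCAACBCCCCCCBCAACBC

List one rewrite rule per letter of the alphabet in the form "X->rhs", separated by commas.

A->CC, B->AA, C->CBC

  step 2 ⇒ step 3: CCCCCCCCCCCCCBCAACBC ⇒ CBC·CBC·CBC·CBC·CBC·CBC·CBC·CBC·CBC·CBC·CBC·CBC·CBC·AA·CBC·CC·CC·CBC·AA·CBC
    A ↦ CC
    B ↦ AA
    C ↦ CBC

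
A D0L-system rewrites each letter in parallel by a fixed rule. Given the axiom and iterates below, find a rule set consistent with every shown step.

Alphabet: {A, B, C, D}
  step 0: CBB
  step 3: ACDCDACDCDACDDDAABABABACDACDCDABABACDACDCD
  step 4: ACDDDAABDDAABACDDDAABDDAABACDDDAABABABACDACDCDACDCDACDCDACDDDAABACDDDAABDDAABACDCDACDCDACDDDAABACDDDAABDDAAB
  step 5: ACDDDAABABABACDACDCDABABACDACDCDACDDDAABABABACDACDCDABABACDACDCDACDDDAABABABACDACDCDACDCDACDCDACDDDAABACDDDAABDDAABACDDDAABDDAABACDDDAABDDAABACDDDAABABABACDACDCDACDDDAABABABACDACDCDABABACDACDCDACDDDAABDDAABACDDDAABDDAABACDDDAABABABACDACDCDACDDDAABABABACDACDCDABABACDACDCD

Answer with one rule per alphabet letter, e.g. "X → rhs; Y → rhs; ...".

A->ACD, B->CD, C->DDA, D->AB

  step 4 ⇒ step 5: ACDDDAABDDAABACDDDAABDDAABACDDDAABABABACDACDCDACDCDACDCDACDDDAABACDDDAABDDAABACDCDACDCDACDDDAABACDDDAABDDAAB ⇒ ACD·DDA·AB·AB·AB·ACD·ACD·CD·AB·AB·ACD·ACD·CD·ACD·DDA·AB·AB·AB·ACD·ACD·CD·AB·AB·ACD·ACD·CD·ACD·DDA·AB·AB·AB·ACD·ACD·CD·ACD·CD·ACD·CD·ACD·DDA·AB·ACD·DDA·AB·DDA·AB·ACD·DDA·AB·DDA·AB·ACD·DDA·AB·DDA·AB·ACD·DDA·AB·AB·AB·ACD·ACD·CD·ACD·DDA·AB·AB·AB·ACD·ACD·CD·AB·AB·ACD·ACD·CD·ACD·DDA·AB·DDA·AB·ACD·DDA·AB·DDA·AB·ACD·DDA·AB·AB·AB·ACD·ACD·CD·ACD·DDA·AB·AB·AB·ACD·ACD·CD·AB·AB·ACD·ACD·CD
    A ↦ ACD
    B ↦ CD
    C ↦ DDA
    D ↦ AB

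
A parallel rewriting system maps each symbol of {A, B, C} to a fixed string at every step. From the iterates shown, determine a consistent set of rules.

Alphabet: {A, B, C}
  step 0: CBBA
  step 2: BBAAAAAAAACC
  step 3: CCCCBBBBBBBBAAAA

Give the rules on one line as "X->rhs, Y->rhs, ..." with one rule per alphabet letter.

  step 2 ⇒ step 3: BBAAAAAAAACC ⇒ CC·CC·B·B·B·B·B·B·B·B·AA·AA
    A ↦ B
    B ↦ CC
    C ↦ AA

A->B, B->CC, C->AA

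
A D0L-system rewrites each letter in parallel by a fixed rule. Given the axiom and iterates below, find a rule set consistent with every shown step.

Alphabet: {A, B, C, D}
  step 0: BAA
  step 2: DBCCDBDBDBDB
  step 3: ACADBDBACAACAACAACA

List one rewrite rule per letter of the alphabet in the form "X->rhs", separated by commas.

A->CC, B->CA, C->DB, D->A

  step 2 ⇒ step 3: DBCCDBDBDBDB ⇒ A·CA·DB·DB·A·CA·A·CA·A·CA·A·CA
    B ↦ CA
    C ↦ DB
    D ↦ A
    A ↦ CC  (constrained at step 0)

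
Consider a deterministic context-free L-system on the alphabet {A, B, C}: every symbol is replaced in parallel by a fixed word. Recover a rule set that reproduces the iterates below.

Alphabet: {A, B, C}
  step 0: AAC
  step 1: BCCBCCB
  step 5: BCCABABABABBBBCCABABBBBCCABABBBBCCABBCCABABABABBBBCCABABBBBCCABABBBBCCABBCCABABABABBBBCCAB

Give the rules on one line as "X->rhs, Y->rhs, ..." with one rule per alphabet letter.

A->BCC, B->AB, C->B

  step 0 ⇒ step 1: AAC ⇒ BCC·BCC·B
    A ↦ BCC
    C ↦ B
    B ↦ AB  (constrained at step 1)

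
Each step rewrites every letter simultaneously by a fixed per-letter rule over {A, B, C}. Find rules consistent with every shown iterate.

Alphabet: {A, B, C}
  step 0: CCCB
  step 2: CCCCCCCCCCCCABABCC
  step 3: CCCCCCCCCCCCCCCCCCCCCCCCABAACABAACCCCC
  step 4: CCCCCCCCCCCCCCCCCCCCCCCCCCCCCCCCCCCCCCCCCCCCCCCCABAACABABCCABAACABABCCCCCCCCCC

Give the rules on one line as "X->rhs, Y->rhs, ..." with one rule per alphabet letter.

A->AB, B->AAC, C->CC

  step 3 ⇒ step 4: CCCCCCCCCCCCCCCCCCCCCCCCABAACABAACCCCC ⇒ CC·CC·CC·CC·CC·CC·CC·CC·CC·CC·CC·CC·CC·CC·CC·CC·CC·CC·CC·CC·CC·CC·CC·CC·AB·AAC·AB·AB·CC·AB·AAC·AB·AB·CC·CC·CC·CC·CC
    A ↦ AB
    B ↦ AAC
    C ↦ CC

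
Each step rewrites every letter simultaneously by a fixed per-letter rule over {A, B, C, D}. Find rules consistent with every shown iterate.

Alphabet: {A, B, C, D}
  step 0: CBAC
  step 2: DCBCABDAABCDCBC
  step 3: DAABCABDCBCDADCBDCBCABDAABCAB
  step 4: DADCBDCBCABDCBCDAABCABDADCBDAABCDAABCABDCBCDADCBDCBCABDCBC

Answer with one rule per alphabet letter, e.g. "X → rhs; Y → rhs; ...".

  step 3 ⇒ step 4: DAABCABDCBCDADCBDCBCABDAABCAB ⇒ DA·DCB·DCB·C·AB·DCB·C·DA·AB·C·AB·DA·DCB·DA·AB·C·DA·AB·C·AB·DCB·C·DA·DCB·DCB·C·AB·DCB·C
    A ↦ DCB
    B ↦ C
    C ↦ AB
    D ↦ DA

A->DCB, B->C, C->AB, D->DA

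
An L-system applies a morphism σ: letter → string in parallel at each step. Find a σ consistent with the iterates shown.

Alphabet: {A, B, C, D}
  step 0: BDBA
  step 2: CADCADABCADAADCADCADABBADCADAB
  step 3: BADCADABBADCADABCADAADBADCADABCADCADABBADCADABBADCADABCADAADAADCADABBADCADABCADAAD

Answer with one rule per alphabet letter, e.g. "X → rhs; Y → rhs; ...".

  step 2 ⇒ step 3: CADCADABCADAADCADCADABBADCADAB ⇒ BAD·CAD·AB·BAD·CAD·AB·CAD·AAD·BAD·CAD·AB·CAD·CAD·AB·BAD·CAD·AB·BAD·CAD·AB·CAD·AAD·AAD·CAD·AB·BAD·CAD·AB·CAD·AAD
    A ↦ CAD
    B ↦ AAD
    C ↦ BAD
    D ↦ AB

A->CAD, B->AAD, C->BAD, D->AB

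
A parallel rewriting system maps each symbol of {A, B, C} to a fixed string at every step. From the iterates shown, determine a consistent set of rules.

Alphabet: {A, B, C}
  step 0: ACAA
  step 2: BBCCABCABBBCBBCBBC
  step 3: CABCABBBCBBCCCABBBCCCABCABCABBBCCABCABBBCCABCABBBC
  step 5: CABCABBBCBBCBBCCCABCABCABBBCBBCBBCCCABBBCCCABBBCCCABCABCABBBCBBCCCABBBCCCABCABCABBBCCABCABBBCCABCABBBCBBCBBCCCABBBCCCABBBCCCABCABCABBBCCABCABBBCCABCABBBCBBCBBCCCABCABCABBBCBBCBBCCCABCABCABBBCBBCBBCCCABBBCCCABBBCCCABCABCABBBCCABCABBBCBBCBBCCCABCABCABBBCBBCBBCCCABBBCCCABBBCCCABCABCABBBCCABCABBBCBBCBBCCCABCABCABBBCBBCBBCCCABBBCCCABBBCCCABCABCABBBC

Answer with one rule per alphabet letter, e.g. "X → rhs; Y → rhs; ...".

  step 2 ⇒ step 3: BBCCABCABBBCBBCBBC ⇒ CAB·CAB·BBC·BBC·C·CAB·BBC·C·CAB·CAB·CAB·BBC·CAB·CAB·BBC·CAB·CAB·BBC
    A ↦ C
    B ↦ CAB
    C ↦ BBC

A->C, B->CAB, C->BBC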